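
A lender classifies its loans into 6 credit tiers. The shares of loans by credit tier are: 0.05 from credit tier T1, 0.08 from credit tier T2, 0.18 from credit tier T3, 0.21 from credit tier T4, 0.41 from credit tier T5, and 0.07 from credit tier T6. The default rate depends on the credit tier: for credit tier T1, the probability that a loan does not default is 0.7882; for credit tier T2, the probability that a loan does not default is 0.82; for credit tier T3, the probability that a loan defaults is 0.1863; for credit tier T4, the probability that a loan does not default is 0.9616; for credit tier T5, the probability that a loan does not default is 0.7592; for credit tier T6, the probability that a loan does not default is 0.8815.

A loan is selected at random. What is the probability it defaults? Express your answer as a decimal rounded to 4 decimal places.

P(D) ≈ 0.1736

P(D|T1) = 1 − 0.7882 = 0.2118.
P(D|T2) = 1 − 0.82 = 0.18.
P(D|T4) = 1 − 0.9616 = 0.0384.
P(D|T5) = 1 − 0.7592 = 0.2408.
P(D|T6) = 1 − 0.8815 = 0.1185.
Using total probability over the partition,
P(D) = P(D|T1)·P(T1) + P(D|T2)·P(T2) + P(D|T3)·P(T3) + P(D|T4)·P(T4) + P(D|T5)·P(T5) + P(D|T6)·P(T6)
      = 0.2118·0.05 + 0.18·0.08 + 0.1863·0.18 + 0.0384·0.21 + 0.2408·0.41 + 0.1185·0.07
      = 0.01059 + 0.0144 + 0.033534 + 0.008064 + 0.098728 + 0.008295 = 0.173611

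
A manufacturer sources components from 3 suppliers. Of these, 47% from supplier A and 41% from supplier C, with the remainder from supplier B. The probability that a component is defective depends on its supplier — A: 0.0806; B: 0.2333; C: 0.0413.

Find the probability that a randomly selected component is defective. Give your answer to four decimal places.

0.0828

P(B) = 1 − (0.47 + 0.41) = 0.12.
P(D) = P(D|A)·P(A) + P(D|B)·P(B) + P(D|C)·P(C)
      = 0.0806·0.47 + 0.2333·0.12 + 0.0413·0.41
      = 0.037882 + 0.027996 + 0.016933 = 0.082811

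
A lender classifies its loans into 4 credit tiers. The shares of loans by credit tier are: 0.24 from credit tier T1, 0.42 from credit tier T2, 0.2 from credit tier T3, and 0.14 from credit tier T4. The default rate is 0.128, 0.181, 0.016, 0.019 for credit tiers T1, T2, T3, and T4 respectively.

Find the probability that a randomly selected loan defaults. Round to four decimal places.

P(D) ≈ 0.1126

By the law of total probability,
P(D) = P(D|T1)·P(T1) + P(D|T2)·P(T2) + P(D|T3)·P(T3) + P(D|T4)·P(T4)
      = 0.128·0.24 + 0.181·0.42 + 0.016·0.2 + 0.019·0.14
      = 0.03072 + 0.07602 + 0.0032 + 0.00266 = 0.1126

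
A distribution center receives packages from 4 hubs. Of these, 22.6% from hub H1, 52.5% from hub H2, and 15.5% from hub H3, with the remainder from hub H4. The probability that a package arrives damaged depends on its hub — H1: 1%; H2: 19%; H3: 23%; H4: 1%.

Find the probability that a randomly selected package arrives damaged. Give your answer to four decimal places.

0.1386

P(H4) = 1 − (0.226 + 0.525 + 0.155) = 0.094.
P(D) = P(D|H1)·P(H1) + P(D|H2)·P(H2) + P(D|H3)·P(H3) + P(D|H4)·P(H4)
      = 0.01·0.226 + 0.19·0.525 + 0.23·0.155 + 0.01·0.094
      = 0.00226 + 0.09975 + 0.03565 + 0.00094 = 0.1386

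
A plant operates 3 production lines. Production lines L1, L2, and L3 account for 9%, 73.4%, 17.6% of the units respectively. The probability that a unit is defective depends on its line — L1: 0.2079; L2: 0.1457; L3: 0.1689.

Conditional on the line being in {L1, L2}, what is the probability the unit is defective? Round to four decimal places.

Let S = {L1, L2}.
P(S) = 0.09 + 0.734 = 0.824.
P(D ∩ S) = 0.2079·0.09 + 0.1457·0.734 = 0.018711 + 0.1069438 = 0.1256548.
P(D | S) = 0.1256548 / 0.824 = 0.152494…

P(D|S) ≈ 0.1525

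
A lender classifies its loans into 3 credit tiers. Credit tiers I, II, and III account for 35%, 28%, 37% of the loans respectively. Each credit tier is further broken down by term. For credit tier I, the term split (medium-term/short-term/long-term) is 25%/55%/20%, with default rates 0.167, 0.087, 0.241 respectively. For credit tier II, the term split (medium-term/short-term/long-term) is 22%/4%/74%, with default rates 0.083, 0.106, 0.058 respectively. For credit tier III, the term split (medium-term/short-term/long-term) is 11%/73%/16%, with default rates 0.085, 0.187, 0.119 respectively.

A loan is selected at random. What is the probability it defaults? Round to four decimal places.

P(D|I) = 0.25·0.167 + 0.55·0.087 + 0.2·0.241 = 0.04175 + 0.04785 + 0.0482 = 0.1378
P(D|II) = 0.22·0.083 + 0.04·0.106 + 0.74·0.058 = 0.01826 + 0.00424 + 0.04292 = 0.06542
P(D|III) = 0.11·0.085 + 0.73·0.187 + 0.16·0.119 = 0.00935 + 0.13651 + 0.01904 = 0.1649
By total probability over the outer partition,
P(D) = 0.35·0.1378 + 0.28·0.06542 + 0.37·0.1649
      = 0.04823 + 0.0183176 + 0.061013 = 0.1275606

P(D) ≈ 0.1276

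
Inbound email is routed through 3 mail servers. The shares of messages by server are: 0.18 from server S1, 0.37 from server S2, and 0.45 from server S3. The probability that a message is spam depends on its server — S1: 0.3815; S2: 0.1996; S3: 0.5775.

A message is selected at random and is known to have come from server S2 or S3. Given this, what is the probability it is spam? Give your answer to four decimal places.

Let J = {S2, S3}.
P(J) = 0.37 + 0.45 = 0.82.
P(S ∩ J) = 0.1996·0.37 + 0.5775·0.45 = 0.073852 + 0.259875 = 0.333727.
P(S | J) = 0.333727 / 0.82 = 0.406984…

P(S|J) ≈ 0.4070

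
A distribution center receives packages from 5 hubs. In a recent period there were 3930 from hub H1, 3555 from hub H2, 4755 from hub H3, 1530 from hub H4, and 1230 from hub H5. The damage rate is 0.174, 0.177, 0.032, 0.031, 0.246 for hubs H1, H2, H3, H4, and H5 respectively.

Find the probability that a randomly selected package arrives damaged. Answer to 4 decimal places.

Total: 3930 + 3555 + 4755 + 1530 + 1230 = 15000.
P(H1) = 3930/15000 = 0.262. P(H2) = 3555/15000 = 0.237. P(H3) = 4755/15000 = 0.317. P(H4) = 1530/15000 = 0.102. P(H5) = 1230/15000 = 0.082.
P(D) = P(D|H1)·P(H1) + P(D|H2)·P(H2) + P(D|H3)·P(H3) + P(D|H4)·P(H4) + P(D|H5)·P(H5)
      = 0.174·0.262 + 0.177·0.237 + 0.032·0.317 + 0.031·0.102 + 0.246·0.082
      = 0.045588 + 0.041949 + 0.010144 + 0.003162 + 0.020172 = 0.121015

P(D) ≈ 0.1210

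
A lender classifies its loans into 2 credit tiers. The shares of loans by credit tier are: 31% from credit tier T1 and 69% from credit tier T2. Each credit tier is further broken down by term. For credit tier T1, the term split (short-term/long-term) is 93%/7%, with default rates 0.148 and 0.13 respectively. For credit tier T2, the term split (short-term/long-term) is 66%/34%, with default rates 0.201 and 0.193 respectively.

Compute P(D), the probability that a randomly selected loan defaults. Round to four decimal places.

P(D|T1) = 0.93·0.148 + 0.07·0.13 = 0.13764 + 0.0091 = 0.14674
P(D|T2) = 0.66·0.201 + 0.34·0.193 = 0.13266 + 0.06562 = 0.19828
Then overall,
P(D) = 0.31·0.14674 + 0.69·0.19828
      = 0.0454894 + 0.1368132 = 0.1823026

0.1823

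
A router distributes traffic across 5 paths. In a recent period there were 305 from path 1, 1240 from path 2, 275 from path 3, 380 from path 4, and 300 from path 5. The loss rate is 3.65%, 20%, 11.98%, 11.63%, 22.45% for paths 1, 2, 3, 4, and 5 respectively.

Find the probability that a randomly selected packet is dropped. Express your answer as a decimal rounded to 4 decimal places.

P(L) ≈ 0.1614

Total: 305 + 1240 + 275 + 380 + 300 = 2500.
P(1) = 305/2500 = 0.122. P(2) = 1240/2500 = 0.496. P(3) = 275/2500 = 0.11. P(4) = 380/2500 = 0.152. P(5) = 300/2500 = 0.12.
By the law of total probability,
P(L) = P(L|1)·P(1) + P(L|2)·P(2) + P(L|3)·P(3) + P(L|4)·P(4) + P(L|5)·P(5)
      = 0.0365·0.122 + 0.2·0.496 + 0.1198·0.11 + 0.1163·0.152 + 0.2245·0.12
      = 0.004453 + 0.0992 + 0.013178 + 0.0176776 + 0.02694 = 0.1614486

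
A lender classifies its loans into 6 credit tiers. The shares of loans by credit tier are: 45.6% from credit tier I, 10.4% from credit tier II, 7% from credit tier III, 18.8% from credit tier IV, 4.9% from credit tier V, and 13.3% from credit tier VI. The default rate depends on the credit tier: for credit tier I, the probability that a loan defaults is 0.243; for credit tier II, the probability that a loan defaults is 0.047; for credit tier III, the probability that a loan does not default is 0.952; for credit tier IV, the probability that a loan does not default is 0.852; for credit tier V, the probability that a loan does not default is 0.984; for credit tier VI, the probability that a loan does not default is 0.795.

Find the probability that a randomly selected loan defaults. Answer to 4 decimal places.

P(D) ≈ 0.1749

P(D|III) = 1 − 0.952 = 0.048.
P(D|IV) = 1 − 0.852 = 0.148.
P(D|V) = 1 − 0.984 = 0.016.
P(D|VI) = 1 − 0.795 = 0.205.
Using total probability over the partition,
P(D) = P(D|I)·P(I) + P(D|II)·P(II) + P(D|III)·P(III) + P(D|IV)·P(IV) + P(D|V)·P(V) + P(D|VI)·P(VI)
      = 0.243·0.456 + 0.047·0.104 + 0.048·0.07 + 0.148·0.188 + 0.016·0.049 + 0.205·0.133
      = 0.110808 + 0.004888 + 0.00336 + 0.027824 + 0.000784 + 0.027265 = 0.174929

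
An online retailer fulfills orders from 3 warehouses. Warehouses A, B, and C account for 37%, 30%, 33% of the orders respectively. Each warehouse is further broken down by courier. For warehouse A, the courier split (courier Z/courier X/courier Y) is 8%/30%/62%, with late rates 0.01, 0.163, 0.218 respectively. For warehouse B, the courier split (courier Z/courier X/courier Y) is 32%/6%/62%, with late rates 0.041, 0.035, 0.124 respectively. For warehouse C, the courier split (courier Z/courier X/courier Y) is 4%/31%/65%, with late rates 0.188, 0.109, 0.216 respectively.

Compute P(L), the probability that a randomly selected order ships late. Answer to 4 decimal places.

P(L|A) = 0.08·0.01 + 0.3·0.163 + 0.62·0.218 = 0.0008 + 0.0489 + 0.13516 = 0.18486
P(L|B) = 0.32·0.041 + 0.06·0.035 + 0.62·0.124 = 0.01312 + 0.0021 + 0.07688 = 0.0921
P(L|C) = 0.04·0.188 + 0.31·0.109 + 0.65·0.216 = 0.00752 + 0.03379 + 0.1404 = 0.18171
By total probability over the outer partition,
P(L) = 0.37·0.18486 + 0.3·0.0921 + 0.33·0.18171
      = 0.0683982 + 0.02763 + 0.0599643 = 0.1559925

P(L) ≈ 0.1560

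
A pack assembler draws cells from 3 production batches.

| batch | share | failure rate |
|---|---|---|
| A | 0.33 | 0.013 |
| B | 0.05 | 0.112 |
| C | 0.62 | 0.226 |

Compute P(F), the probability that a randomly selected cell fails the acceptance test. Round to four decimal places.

0.1500

P(F) = P(F|A)·P(A) + P(F|B)·P(B) + P(F|C)·P(C)
      = 0.013·0.33 + 0.112·0.05 + 0.226·0.62
      = 0.00429 + 0.0056 + 0.14012 = 0.15001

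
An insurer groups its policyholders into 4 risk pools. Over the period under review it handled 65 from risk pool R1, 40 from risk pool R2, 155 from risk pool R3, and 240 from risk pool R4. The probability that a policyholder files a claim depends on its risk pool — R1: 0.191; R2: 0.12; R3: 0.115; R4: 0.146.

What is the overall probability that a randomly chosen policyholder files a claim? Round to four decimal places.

0.1402

Total: 65 + 40 + 155 + 240 = 500.
P(R1) = 65/500 = 0.13. P(R2) = 40/500 = 0.08. P(R3) = 155/500 = 0.31. P(R4) = 240/500 = 0.48.
P(C) = P(C|R1)·P(R1) + P(C|R2)·P(R2) + P(C|R3)·P(R3) + P(C|R4)·P(R4)
      = 0.191·0.13 + 0.12·0.08 + 0.115·0.31 + 0.146·0.48
      = 0.02483 + 0.0096 + 0.03565 + 0.07008 = 0.14016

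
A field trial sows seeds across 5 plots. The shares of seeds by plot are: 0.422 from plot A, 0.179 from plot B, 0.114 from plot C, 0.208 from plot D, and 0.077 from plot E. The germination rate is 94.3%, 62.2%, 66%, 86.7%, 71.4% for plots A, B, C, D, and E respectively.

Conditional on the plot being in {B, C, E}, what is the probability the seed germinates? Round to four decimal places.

Let S = {B, C, E}.
P(S) = 0.179 + 0.114 + 0.077 = 0.37.
P(G ∩ S) = 0.622·0.179 + 0.66·0.114 + 0.714·0.077 = 0.111338 + 0.07524 + 0.054978 = 0.241556.
P(G | S) = 0.241556 / 0.37 = 0.652854…

P(G|S) ≈ 0.6529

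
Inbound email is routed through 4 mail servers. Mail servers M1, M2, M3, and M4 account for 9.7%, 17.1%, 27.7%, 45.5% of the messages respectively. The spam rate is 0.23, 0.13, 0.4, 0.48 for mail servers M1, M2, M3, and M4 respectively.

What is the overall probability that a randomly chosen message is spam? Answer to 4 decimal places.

P(S) ≈ 0.3737

P(S) = P(S|M1)·P(M1) + P(S|M2)·P(M2) + P(S|M3)·P(M3) + P(S|M4)·P(M4)
      = 0.23·0.097 + 0.13·0.171 + 0.4·0.277 + 0.48·0.455
      = 0.02231 + 0.02223 + 0.1108 + 0.2184 = 0.37374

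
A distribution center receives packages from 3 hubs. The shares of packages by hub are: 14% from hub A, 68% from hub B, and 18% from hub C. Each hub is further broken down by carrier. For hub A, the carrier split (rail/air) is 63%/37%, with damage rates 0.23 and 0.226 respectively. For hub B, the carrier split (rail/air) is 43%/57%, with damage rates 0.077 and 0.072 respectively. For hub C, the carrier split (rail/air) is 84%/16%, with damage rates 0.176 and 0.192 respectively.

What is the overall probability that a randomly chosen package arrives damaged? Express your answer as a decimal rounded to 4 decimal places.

P(D|A) = 0.63·0.23 + 0.37·0.226 = 0.1449 + 0.08362 = 0.22852
P(D|B) = 0.43·0.077 + 0.57·0.072 = 0.03311 + 0.04104 = 0.07415
P(D|C) = 0.84·0.176 + 0.16·0.192 = 0.14784 + 0.03072 = 0.17856
By total probability over the outer partition,
P(D) = 0.14·0.22852 + 0.68·0.07415 + 0.18·0.17856
      = 0.0319928 + 0.050422 + 0.0321408 = 0.1145556

P(D) ≈ 0.1146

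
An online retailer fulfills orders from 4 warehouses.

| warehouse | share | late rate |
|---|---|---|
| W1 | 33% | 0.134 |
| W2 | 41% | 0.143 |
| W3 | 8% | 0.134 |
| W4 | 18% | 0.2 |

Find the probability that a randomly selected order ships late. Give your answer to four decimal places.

0.1496

P(L) = P(L|W1)·P(W1) + P(L|W2)·P(W2) + P(L|W3)·P(W3) + P(L|W4)·P(W4)
      = 0.134·0.33 + 0.143·0.41 + 0.134·0.08 + 0.2·0.18
      = 0.04422 + 0.05863 + 0.01072 + 0.036 = 0.14957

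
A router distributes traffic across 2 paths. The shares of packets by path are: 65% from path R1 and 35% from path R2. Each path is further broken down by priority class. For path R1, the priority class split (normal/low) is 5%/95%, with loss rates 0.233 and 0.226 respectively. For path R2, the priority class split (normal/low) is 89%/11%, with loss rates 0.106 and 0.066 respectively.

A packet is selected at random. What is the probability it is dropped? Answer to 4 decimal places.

P(L|R1) = 0.05·0.233 + 0.95·0.226 = 0.01165 + 0.2147 = 0.22635
P(L|R2) = 0.89·0.106 + 0.11·0.066 = 0.09434 + 0.00726 = 0.1016
By total probability over the outer partition,
P(L) = 0.65·0.22635 + 0.35·0.1016
      = 0.1471275 + 0.03556 = 0.1826875

P(L) ≈ 0.1827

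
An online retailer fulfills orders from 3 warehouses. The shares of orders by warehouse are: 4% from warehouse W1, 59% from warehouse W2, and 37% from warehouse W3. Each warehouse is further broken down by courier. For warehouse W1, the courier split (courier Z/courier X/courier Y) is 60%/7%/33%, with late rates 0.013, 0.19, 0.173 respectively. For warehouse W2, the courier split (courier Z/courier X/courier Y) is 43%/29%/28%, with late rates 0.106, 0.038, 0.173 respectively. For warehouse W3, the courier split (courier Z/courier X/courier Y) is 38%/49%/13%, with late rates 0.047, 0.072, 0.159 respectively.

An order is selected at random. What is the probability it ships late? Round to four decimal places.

P(L) ≈ 0.0924

P(L|W1) = 0.6·0.013 + 0.07·0.19 + 0.33·0.173 = 0.0078 + 0.0133 + 0.05709 = 0.07819
P(L|W2) = 0.43·0.106 + 0.29·0.038 + 0.28·0.173 = 0.04558 + 0.01102 + 0.04844 = 0.10504
P(L|W3) = 0.38·0.047 + 0.49·0.072 + 0.13·0.159 = 0.01786 + 0.03528 + 0.02067 = 0.07381
By total probability over the outer partition,
P(L) = 0.04·0.07819 + 0.59·0.10504 + 0.37·0.07381
      = 0.0031276 + 0.0619736 + 0.0273097 = 0.0924109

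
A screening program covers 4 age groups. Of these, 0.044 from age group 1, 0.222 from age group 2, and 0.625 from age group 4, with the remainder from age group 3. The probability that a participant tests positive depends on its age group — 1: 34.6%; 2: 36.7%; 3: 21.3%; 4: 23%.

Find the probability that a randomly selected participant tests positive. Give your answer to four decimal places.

P(3) = 1 − (0.044 + 0.222 + 0.625) = 0.109.
Summing over the partition,
P(T) = P(T|1)·P(1) + P(T|2)·P(2) + P(T|3)·P(3) + P(T|4)·P(4)
      = 0.346·0.044 + 0.367·0.222 + 0.213·0.109 + 0.23·0.625
      = 0.015224 + 0.081474 + 0.023217 + 0.14375 = 0.263665

P(T) ≈ 0.2637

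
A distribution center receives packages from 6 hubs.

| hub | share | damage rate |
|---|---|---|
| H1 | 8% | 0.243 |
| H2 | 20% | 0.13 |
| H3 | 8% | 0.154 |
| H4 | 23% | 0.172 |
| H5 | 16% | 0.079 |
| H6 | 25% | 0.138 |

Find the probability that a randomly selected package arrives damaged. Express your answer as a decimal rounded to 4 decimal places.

Summing over the partition,
P(D) = P(D|H1)·P(H1) + P(D|H2)·P(H2) + P(D|H3)·P(H3) + P(D|H4)·P(H4) + P(D|H5)·P(H5) + P(D|H6)·P(H6)
      = 0.243·0.08 + 0.13·0.2 + 0.154·0.08 + 0.172·0.23 + 0.079·0.16 + 0.138·0.25
      = 0.01944 + 0.026 + 0.01232 + 0.03956 + 0.01264 + 0.0345 = 0.14446

P(D) ≈ 0.1445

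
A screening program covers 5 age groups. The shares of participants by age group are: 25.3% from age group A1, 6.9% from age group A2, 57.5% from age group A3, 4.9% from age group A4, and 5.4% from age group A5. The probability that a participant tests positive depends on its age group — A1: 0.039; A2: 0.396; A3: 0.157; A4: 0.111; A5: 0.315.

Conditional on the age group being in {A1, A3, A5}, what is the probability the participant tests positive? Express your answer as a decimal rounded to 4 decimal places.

Let S = {A1, A3, A5}.
P(S) = 0.253 + 0.575 + 0.054 = 0.882.
P(T ∩ S) = 0.039·0.253 + 0.157·0.575 + 0.315·0.054 = 0.009867 + 0.090275 + 0.01701 = 0.117152.
P(T | S) = 0.117152 / 0.882 = 0.132825…

P(T|S) ≈ 0.1328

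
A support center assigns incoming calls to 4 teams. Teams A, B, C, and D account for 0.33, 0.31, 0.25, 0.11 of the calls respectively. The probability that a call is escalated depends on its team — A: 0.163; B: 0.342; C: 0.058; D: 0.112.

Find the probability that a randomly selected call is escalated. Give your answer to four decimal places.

P(E) ≈ 0.1866

P(E) = P(E|A)·P(A) + P(E|B)·P(B) + P(E|C)·P(C) + P(E|D)·P(D)
      = 0.163·0.33 + 0.342·0.31 + 0.058·0.25 + 0.112·0.11
      = 0.05379 + 0.10602 + 0.0145 + 0.01232 = 0.18663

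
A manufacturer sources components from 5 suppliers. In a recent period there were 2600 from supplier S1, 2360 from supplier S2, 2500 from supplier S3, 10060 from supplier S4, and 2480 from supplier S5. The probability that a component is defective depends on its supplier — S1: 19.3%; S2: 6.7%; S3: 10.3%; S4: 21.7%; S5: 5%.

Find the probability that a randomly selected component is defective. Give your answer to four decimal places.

Total: 2600 + 2360 + 2500 + 10060 + 2480 = 20000.
P(S1) = 2600/20000 = 0.13. P(S2) = 2360/20000 = 0.118. P(S3) = 2500/20000 = 0.125. P(S4) = 10060/20000 = 0.503. P(S5) = 2480/20000 = 0.124.
P(D) = P(D|S1)·P(S1) + P(D|S2)·P(S2) + P(D|S3)·P(S3) + P(D|S4)·P(S4) + P(D|S5)·P(S5)
      = 0.193·0.13 + 0.067·0.118 + 0.103·0.125 + 0.217·0.503 + 0.05·0.124
      = 0.02509 + 0.007906 + 0.012875 + 0.109151 + 0.0062 = 0.161222

0.1612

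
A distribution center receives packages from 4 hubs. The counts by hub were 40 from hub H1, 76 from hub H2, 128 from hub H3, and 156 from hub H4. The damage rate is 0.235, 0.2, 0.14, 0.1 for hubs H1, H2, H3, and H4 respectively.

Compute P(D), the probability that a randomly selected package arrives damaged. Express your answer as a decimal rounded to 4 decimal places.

Total: 40 + 76 + 128 + 156 = 400.
P(H1) = 40/400 = 0.1. P(H2) = 76/400 = 0.19. P(H3) = 128/400 = 0.32. P(H4) = 156/400 = 0.39.
By the law of total probability,
P(D) = P(D|H1)·P(H1) + P(D|H2)·P(H2) + P(D|H3)·P(H3) + P(D|H4)·P(H4)
      = 0.235·0.1 + 0.2·0.19 + 0.14·0.32 + 0.1·0.39
      = 0.0235 + 0.038 + 0.0448 + 0.039 = 0.1453

0.1453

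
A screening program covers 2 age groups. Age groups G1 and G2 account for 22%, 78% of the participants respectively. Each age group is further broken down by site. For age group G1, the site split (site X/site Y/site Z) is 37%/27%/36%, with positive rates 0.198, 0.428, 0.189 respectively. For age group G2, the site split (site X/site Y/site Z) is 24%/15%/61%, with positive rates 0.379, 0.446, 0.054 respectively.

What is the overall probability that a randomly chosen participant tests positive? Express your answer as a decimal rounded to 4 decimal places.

P(T|G1) = 0.37·0.198 + 0.27·0.428 + 0.36·0.189 = 0.07326 + 0.11556 + 0.06804 = 0.25686
P(T|G2) = 0.24·0.379 + 0.15·0.446 + 0.61·0.054 = 0.09096 + 0.0669 + 0.03294 = 0.1908
By total probability over the outer partition,
P(T) = 0.22·0.25686 + 0.78·0.1908
      = 0.0565092 + 0.148824 = 0.2053332

0.2053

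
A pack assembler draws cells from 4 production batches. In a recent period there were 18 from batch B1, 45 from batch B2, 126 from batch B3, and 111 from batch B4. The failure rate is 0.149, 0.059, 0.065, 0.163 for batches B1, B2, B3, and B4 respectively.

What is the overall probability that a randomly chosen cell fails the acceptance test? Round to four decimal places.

0.1054

Total: 18 + 45 + 126 + 111 = 300.
P(B1) = 18/300 = 0.06. P(B2) = 45/300 = 0.15. P(B3) = 126/300 = 0.42. P(B4) = 111/300 = 0.37.
By the law of total probability,
P(F) = P(F|B1)·P(B1) + P(F|B2)·P(B2) + P(F|B3)·P(B3) + P(F|B4)·P(B4)
      = 0.149·0.06 + 0.059·0.15 + 0.065·0.42 + 0.163·0.37
      = 0.00894 + 0.00885 + 0.0273 + 0.06031 = 0.1054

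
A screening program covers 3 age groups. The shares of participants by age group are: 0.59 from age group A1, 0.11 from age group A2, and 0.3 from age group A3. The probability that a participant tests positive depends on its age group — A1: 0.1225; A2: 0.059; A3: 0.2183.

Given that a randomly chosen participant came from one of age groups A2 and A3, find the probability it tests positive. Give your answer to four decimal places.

Let S = {A2, A3}.
P(S) = 0.11 + 0.3 = 0.41.
P(T ∩ S) = 0.059·0.11 + 0.2183·0.3 = 0.00649 + 0.06549 = 0.07198.
P(T | S) = 0.07198 / 0.41 = 0.175561…

P(T|S) ≈ 0.1756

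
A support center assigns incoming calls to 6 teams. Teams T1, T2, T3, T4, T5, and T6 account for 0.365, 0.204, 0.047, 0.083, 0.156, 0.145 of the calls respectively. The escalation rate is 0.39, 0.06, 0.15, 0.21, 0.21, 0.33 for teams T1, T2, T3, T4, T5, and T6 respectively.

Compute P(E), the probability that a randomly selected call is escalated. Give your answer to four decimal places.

P(E) = P(E|T1)·P(T1) + P(E|T2)·P(T2) + P(E|T3)·P(T3) + P(E|T4)·P(T4) + P(E|T5)·P(T5) + P(E|T6)·P(T6)
      = 0.39·0.365 + 0.06·0.204 + 0.15·0.047 + 0.21·0.083 + 0.21·0.156 + 0.33·0.145
      = 0.14235 + 0.01224 + 0.00705 + 0.01743 + 0.03276 + 0.04785 = 0.25968

0.2597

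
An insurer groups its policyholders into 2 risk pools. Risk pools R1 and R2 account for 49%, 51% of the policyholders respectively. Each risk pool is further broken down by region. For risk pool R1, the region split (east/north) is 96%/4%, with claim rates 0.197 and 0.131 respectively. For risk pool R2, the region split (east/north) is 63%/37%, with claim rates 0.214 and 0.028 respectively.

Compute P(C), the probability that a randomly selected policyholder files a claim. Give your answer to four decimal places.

P(C|R1) = 0.96·0.197 + 0.04·0.131 = 0.18912 + 0.00524 = 0.19436
P(C|R2) = 0.63·0.214 + 0.37·0.028 = 0.13482 + 0.01036 = 0.14518
Then overall,
P(C) = 0.49·0.19436 + 0.51·0.14518
      = 0.0952364 + 0.0740418 = 0.1692782

0.1693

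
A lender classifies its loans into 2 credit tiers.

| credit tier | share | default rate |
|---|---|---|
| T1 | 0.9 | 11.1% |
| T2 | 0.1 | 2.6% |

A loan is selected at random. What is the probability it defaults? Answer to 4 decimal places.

P(D) ≈ 0.1025

P(D) = P(D|T1)·P(T1) + P(D|T2)·P(T2)
      = 0.111·0.9 + 0.026·0.1
      = 0.0999 + 0.0026 = 0.1025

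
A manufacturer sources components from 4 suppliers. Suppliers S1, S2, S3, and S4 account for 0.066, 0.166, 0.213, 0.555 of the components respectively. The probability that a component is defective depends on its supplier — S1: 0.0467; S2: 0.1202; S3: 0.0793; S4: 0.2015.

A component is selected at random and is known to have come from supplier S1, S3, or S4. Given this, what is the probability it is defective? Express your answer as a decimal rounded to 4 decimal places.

Let S = {S1, S3, S4}.
P(S) = 0.066 + 0.213 + 0.555 = 0.834.
P(D ∩ S) = 0.0467·0.066 + 0.0793·0.213 + 0.2015·0.555 = 0.0030822 + 0.0168909 + 0.1118325 = 0.1318056.
P(D | S) = 0.1318056 / 0.834 = 0.158040…

0.1580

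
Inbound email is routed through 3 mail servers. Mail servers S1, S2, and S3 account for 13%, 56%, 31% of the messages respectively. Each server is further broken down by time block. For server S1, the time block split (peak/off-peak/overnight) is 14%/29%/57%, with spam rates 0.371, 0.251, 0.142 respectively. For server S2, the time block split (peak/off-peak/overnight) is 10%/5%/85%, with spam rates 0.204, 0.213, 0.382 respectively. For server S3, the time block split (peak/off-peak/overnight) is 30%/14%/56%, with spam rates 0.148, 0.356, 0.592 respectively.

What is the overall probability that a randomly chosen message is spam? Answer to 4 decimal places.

0.3579

P(S|S1) = 0.14·0.371 + 0.29·0.251 + 0.57·0.142 = 0.05194 + 0.07279 + 0.08094 = 0.20567
P(S|S2) = 0.1·0.204 + 0.05·0.213 + 0.85·0.382 = 0.0204 + 0.01065 + 0.3247 = 0.35575
P(S|S3) = 0.3·0.148 + 0.14·0.356 + 0.56·0.592 = 0.0444 + 0.04984 + 0.33152 = 0.42576
By total probability over the outer partition,
P(S) = 0.13·0.20567 + 0.56·0.35575 + 0.31·0.42576
      = 0.0267371 + 0.19922 + 0.1319856 = 0.3579427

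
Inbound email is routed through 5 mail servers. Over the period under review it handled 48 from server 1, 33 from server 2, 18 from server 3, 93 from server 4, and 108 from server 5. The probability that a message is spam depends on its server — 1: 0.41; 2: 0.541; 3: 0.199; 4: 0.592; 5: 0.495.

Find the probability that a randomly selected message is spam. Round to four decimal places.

0.4988

Total: 48 + 33 + 18 + 93 + 108 = 300.
P(1) = 48/300 = 0.16. P(2) = 33/300 = 0.11. P(3) = 18/300 = 0.06. P(4) = 93/300 = 0.31. P(5) = 108/300 = 0.36.
By the law of total probability,
P(S) = P(S|1)·P(1) + P(S|2)·P(2) + P(S|3)·P(3) + P(S|4)·P(4) + P(S|5)·P(5)
      = 0.41·0.16 + 0.541·0.11 + 0.199·0.06 + 0.592·0.31 + 0.495·0.36
      = 0.0656 + 0.05951 + 0.01194 + 0.18352 + 0.1782 = 0.49877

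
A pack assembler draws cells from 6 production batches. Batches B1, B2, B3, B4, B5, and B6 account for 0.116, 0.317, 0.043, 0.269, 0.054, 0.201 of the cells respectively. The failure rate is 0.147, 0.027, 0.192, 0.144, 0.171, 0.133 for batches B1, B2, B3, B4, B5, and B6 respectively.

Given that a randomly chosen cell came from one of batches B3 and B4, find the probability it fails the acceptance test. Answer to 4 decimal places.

Let S = {B3, B4}.
P(S) = 0.043 + 0.269 = 0.312.
P(F ∩ S) = 0.192·0.043 + 0.144·0.269 = 0.008256 + 0.038736 = 0.046992.
P(F | S) = 0.046992 / 0.312 = 0.150615…

0.1506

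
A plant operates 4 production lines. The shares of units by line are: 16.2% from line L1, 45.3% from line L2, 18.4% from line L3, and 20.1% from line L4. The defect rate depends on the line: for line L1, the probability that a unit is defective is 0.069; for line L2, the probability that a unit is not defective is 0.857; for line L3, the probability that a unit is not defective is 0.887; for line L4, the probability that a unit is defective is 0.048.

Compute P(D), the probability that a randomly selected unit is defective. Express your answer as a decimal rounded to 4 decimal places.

P(D) ≈ 0.1064

P(D|L2) = 1 − 0.857 = 0.143.
P(D|L3) = 1 − 0.887 = 0.113.
P(D) = P(D|L1)·P(L1) + P(D|L2)·P(L2) + P(D|L3)·P(L3) + P(D|L4)·P(L4)
      = 0.069·0.162 + 0.143·0.453 + 0.113·0.184 + 0.048·0.201
      = 0.011178 + 0.064779 + 0.020792 + 0.009648 = 0.106397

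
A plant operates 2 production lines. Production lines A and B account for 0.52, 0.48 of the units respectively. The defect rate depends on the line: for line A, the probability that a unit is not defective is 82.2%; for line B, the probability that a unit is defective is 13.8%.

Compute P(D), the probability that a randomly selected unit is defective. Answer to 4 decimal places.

P(D) ≈ 0.1588

P(D|A) = 1 − 0.822 = 0.178.
P(D) = P(D|A)·P(A) + P(D|B)·P(B)
      = 0.178·0.52 + 0.138·0.48
      = 0.09256 + 0.06624 = 0.1588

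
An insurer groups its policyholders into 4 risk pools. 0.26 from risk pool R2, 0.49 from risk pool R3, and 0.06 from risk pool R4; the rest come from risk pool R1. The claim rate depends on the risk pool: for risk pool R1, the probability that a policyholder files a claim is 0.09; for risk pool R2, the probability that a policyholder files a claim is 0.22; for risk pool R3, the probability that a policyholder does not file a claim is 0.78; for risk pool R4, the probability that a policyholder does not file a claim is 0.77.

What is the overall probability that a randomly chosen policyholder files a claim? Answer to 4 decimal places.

0.1959

P(R1) = 1 − (0.26 + 0.49 + 0.06) = 0.19.
P(C|R3) = 1 − 0.78 = 0.22.
P(C|R4) = 1 − 0.77 = 0.23.
P(C) = P(C|R1)·P(R1) + P(C|R2)·P(R2) + P(C|R3)·P(R3) + P(C|R4)·P(R4)
      = 0.09·0.19 + 0.22·0.26 + 0.22·0.49 + 0.23·0.06
      = 0.0171 + 0.0572 + 0.1078 + 0.0138 = 0.1959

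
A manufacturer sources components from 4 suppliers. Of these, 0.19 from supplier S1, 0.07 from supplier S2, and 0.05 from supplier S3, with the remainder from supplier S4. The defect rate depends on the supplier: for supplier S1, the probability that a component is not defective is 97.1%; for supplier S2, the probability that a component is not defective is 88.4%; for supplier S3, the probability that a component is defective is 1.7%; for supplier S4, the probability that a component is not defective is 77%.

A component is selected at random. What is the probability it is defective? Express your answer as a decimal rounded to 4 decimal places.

P(D) ≈ 0.1732

P(S4) = 1 − (0.19 + 0.07 + 0.05) = 0.69.
P(D|S1) = 1 − 0.971 = 0.029.
P(D|S2) = 1 − 0.884 = 0.116.
P(D|S4) = 1 − 0.77 = 0.23.
P(D) = P(D|S1)·P(S1) + P(D|S2)·P(S2) + P(D|S3)·P(S3) + P(D|S4)·P(S4)
      = 0.029·0.19 + 0.116·0.07 + 0.017·0.05 + 0.23·0.69
      = 0.00551 + 0.00812 + 0.00085 + 0.1587 = 0.17318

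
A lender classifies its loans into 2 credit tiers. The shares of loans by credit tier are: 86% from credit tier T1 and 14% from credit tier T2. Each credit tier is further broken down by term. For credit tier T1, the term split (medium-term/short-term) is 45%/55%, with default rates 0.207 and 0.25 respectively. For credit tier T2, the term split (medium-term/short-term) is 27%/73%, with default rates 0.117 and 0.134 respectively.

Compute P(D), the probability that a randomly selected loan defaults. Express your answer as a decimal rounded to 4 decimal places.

0.2165

P(D|T1) = 0.45·0.207 + 0.55·0.25 = 0.09315 + 0.1375 = 0.23065
P(D|T2) = 0.27·0.117 + 0.73·0.134 = 0.03159 + 0.09782 = 0.12941
By total probability over the outer partition,
P(D) = 0.86·0.23065 + 0.14·0.12941
      = 0.198359 + 0.0181174 = 0.2164764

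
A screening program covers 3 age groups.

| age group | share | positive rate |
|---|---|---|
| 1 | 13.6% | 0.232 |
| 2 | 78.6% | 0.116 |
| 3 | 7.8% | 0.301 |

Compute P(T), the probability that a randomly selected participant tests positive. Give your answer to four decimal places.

Using total probability over the partition,
P(T) = P(T|1)·P(1) + P(T|2)·P(2) + P(T|3)·P(3)
      = 0.232·0.136 + 0.116·0.786 + 0.301·0.078
      = 0.031552 + 0.091176 + 0.023478 = 0.146206

0.1462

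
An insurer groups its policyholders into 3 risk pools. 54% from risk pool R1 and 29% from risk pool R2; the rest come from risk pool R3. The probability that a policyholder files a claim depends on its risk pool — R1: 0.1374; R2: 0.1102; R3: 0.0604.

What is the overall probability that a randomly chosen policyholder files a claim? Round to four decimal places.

P(C) ≈ 0.1164

P(R3) = 1 − (0.54 + 0.29) = 0.17.
Summing over the partition,
P(C) = P(C|R1)·P(R1) + P(C|R2)·P(R2) + P(C|R3)·P(R3)
      = 0.1374·0.54 + 0.1102·0.29 + 0.0604·0.17
      = 0.074196 + 0.031958 + 0.010268 = 0.116422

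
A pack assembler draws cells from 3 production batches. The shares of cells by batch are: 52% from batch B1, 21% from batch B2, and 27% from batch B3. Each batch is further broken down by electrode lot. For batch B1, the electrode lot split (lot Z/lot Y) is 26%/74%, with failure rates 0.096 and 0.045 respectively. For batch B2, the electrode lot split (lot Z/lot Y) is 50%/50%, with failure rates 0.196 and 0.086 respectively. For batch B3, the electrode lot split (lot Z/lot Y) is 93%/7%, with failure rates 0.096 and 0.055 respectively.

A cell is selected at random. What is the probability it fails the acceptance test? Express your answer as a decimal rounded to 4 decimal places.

P(F|B1) = 0.26·0.096 + 0.74·0.045 = 0.02496 + 0.0333 = 0.05826
P(F|B2) = 0.5·0.196 + 0.5·0.086 = 0.098 + 0.043 = 0.141
P(F|B3) = 0.93·0.096 + 0.07·0.055 = 0.08928 + 0.00385 = 0.09313
By total probability over the outer partition,
P(F) = 0.52·0.05826 + 0.21·0.141 + 0.27·0.09313
      = 0.0302952 + 0.02961 + 0.0251451 = 0.0850503

0.0851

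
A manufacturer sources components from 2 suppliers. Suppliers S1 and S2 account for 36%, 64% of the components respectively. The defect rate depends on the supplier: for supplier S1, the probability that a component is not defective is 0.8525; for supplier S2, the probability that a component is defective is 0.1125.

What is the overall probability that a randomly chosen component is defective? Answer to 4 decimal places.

P(D|S1) = 1 − 0.8525 = 0.1475.
By the law of total probability,
P(D) = P(D|S1)·P(S1) + P(D|S2)·P(S2)
      = 0.1475·0.36 + 0.1125·0.64
      = 0.0531 + 0.072 = 0.1251

0.1251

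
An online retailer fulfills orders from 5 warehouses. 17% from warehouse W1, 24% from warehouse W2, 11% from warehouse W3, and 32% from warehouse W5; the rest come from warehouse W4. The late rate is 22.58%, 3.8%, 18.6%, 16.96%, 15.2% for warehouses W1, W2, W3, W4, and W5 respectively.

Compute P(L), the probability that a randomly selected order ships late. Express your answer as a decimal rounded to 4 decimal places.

P(L) ≈ 0.1437

P(W4) = 1 − (0.17 + 0.24 + 0.11 + 0.32) = 0.16.
Summing over the partition,
P(L) = P(L|W1)·P(W1) + P(L|W2)·P(W2) + P(L|W3)·P(W3) + P(L|W4)·P(W4) + P(L|W5)·P(W5)
      = 0.2258·0.17 + 0.038·0.24 + 0.186·0.11 + 0.1696·0.16 + 0.152·0.32
      = 0.038386 + 0.00912 + 0.02046 + 0.027136 + 0.04864 = 0.143742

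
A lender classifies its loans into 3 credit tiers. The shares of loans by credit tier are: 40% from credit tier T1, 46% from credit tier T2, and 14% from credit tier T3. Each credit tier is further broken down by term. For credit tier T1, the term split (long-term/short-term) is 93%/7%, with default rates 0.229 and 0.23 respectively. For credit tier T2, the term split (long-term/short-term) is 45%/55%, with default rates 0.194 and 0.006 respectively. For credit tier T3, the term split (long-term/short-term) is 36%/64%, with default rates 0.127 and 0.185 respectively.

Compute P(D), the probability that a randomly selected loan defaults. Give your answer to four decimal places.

P(D) ≈ 0.1563

P(D|T1) = 0.93·0.229 + 0.07·0.23 = 0.21297 + 0.0161 = 0.22907
P(D|T2) = 0.45·0.194 + 0.55·0.006 = 0.0873 + 0.0033 = 0.0906
P(D|T3) = 0.36·0.127 + 0.64·0.185 = 0.04572 + 0.1184 = 0.16412
By total probability over the outer partition,
P(D) = 0.4·0.22907 + 0.46·0.0906 + 0.14·0.16412
      = 0.091628 + 0.041676 + 0.0229768 = 0.1562808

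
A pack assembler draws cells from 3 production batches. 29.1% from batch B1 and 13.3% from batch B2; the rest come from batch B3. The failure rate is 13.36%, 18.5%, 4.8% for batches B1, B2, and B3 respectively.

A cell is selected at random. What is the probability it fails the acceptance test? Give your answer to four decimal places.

P(B3) = 1 − (0.291 + 0.133) = 0.576.
P(F) = P(F|B1)·P(B1) + P(F|B2)·P(B2) + P(F|B3)·P(B3)
      = 0.1336·0.291 + 0.185·0.133 + 0.048·0.576
      = 0.0388776 + 0.024605 + 0.027648 = 0.0911306

P(F) ≈ 0.0911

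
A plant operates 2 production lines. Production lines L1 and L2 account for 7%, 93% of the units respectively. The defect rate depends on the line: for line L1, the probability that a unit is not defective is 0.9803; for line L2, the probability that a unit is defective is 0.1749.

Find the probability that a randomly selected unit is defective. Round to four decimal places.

P(D|L1) = 1 − 0.9803 = 0.0197.
Using total probability over the partition,
P(D) = P(D|L1)·P(L1) + P(D|L2)·P(L2)
      = 0.0197·0.07 + 0.1749·0.93
      = 0.001379 + 0.162657 = 0.164036

0.1640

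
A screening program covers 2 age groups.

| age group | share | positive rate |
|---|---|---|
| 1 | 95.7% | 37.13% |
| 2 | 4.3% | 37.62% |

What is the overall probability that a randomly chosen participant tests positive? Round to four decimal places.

P(T) = P(T|1)·P(1) + P(T|2)·P(2)
      = 0.3713·0.957 + 0.3762·0.043
      = 0.3553341 + 0.0161766 = 0.3715107

P(T) ≈ 0.3715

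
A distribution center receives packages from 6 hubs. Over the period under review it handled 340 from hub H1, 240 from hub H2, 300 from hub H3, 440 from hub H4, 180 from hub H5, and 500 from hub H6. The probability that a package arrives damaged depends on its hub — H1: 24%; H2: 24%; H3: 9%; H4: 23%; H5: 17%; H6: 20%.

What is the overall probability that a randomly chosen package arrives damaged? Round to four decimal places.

Total: 340 + 240 + 300 + 440 + 180 + 500 = 2000.
P(H1) = 340/2000 = 0.17. P(H2) = 240/2000 = 0.12. P(H3) = 300/2000 = 0.15. P(H4) = 440/2000 = 0.22. P(H5) = 180/2000 = 0.09. P(H6) = 500/2000 = 0.25.
By the law of total probability,
P(D) = P(D|H1)·P(H1) + P(D|H2)·P(H2) + P(D|H3)·P(H3) + P(D|H4)·P(H4) + P(D|H5)·P(H5) + P(D|H6)·P(H6)
      = 0.24·0.17 + 0.24·0.12 + 0.09·0.15 + 0.23·0.22 + 0.17·0.09 + 0.2·0.25
      = 0.0408 + 0.0288 + 0.0135 + 0.0506 + 0.0153 + 0.05 = 0.199

P(D) ≈ 0.1990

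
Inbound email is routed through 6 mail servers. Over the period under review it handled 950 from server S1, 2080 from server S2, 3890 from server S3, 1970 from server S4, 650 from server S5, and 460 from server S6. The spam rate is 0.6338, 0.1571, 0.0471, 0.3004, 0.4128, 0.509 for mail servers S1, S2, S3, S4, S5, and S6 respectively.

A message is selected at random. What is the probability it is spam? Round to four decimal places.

Total: 950 + 2080 + 3890 + 1970 + 650 + 460 = 10000.
P(S1) = 950/10000 = 0.095. P(S2) = 2080/10000 = 0.208. P(S3) = 3890/10000 = 0.389. P(S4) = 1970/10000 = 0.197. P(S5) = 650/10000 = 0.065. P(S6) = 460/10000 = 0.046.
Summing over the partition,
P(S) = P(S|S1)·P(S1) + P(S|S2)·P(S2) + P(S|S3)·P(S3) + P(S|S4)·P(S4) + P(S|S5)·P(S5) + P(S|S6)·P(S6)
      = 0.6338·0.095 + 0.1571·0.208 + 0.0471·0.389 + 0.3004·0.197 + 0.4128·0.065 + 0.509·0.046
      = 0.060211 + 0.0326768 + 0.0183219 + 0.0591788 + 0.026832 + 0.023414 = 0.2206345

P(S) ≈ 0.2206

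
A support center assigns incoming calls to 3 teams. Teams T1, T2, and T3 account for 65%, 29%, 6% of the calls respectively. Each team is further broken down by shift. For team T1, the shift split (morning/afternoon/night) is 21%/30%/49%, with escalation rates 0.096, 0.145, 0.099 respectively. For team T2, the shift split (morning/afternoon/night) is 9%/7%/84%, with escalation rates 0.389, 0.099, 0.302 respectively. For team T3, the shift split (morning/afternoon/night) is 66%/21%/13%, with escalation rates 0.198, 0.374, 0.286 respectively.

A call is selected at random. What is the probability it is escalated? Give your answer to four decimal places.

P(E) ≈ 0.1734

P(E|T1) = 0.21·0.096 + 0.3·0.145 + 0.49·0.099 = 0.02016 + 0.0435 + 0.04851 = 0.11217
P(E|T2) = 0.09·0.389 + 0.07·0.099 + 0.84·0.302 = 0.03501 + 0.00693 + 0.25368 = 0.29562
P(E|T3) = 0.66·0.198 + 0.21·0.374 + 0.13·0.286 = 0.13068 + 0.07854 + 0.03718 = 0.2464
Then overall,
P(E) = 0.65·0.11217 + 0.29·0.29562 + 0.06·0.2464
      = 0.0729105 + 0.0857298 + 0.014784 = 0.1734243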